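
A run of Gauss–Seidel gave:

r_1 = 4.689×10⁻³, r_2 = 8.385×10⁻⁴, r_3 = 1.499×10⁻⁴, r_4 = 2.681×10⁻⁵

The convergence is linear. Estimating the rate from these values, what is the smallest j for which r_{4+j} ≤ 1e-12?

10

Rate ρ ≈ r_4/r_3 = 2.681×10⁻⁵/1.499×10⁻⁴ = 0.1789.
After j more steps, r_{4+j} ≈ 2.681×10⁻⁵·ρ^j; need ρ^j ≤ 1e-12/2.681×10⁻⁵ = 3.72995e-08.
j ≥ ln(3.72995e-08)/ln(0.1789) = -17.1043/-1.72093 = 9.939.
So 10 more iterations are needed.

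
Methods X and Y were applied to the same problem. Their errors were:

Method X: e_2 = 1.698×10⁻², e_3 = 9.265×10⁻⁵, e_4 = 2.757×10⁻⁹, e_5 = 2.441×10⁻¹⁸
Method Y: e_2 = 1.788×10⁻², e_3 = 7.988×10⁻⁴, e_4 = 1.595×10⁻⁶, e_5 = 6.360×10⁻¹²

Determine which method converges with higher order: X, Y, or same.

Method X: p ≈ ln(2.441×10⁻¹⁸/2.757×10⁻⁹)/ln(2.757×10⁻⁹/9.265×10⁻⁵) ≈ 2.00.
Method Y: p ≈ ln(6.360×10⁻¹²/1.595×10⁻⁶)/ln(1.595×10⁻⁶/7.988×10⁻⁴) ≈ 2.00.
Both orders ≈ 2.0 — effectively the same.

same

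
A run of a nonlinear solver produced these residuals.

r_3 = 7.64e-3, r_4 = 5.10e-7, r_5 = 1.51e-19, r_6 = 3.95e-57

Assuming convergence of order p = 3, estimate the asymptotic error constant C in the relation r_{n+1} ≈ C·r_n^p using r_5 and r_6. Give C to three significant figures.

C ≈ r_6 / r_5^3
  = 3.95e-57 / (1.51e-19)^3
  = 3.95e-57 / 3.44295e-57 ≈ 1.1473

1.15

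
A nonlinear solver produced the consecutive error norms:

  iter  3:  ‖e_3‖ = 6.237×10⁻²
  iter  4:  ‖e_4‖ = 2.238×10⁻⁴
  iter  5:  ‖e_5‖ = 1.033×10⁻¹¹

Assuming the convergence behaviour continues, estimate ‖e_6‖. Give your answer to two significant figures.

First estimate the order: p ≈ ln(‖e_5‖/‖e_4‖) / ln(‖e_4‖/‖e_3‖) = ln(1.033×10⁻¹¹/2.238×10⁻⁴)/ln(2.238×10⁻⁴/6.237×10⁻²) = ln(4.61573e-08)/ln(0.00358826) ≈ 3.0002.
Then ‖e_6‖ ≈ ‖e_5‖·(‖e_5‖/‖e_4‖)^p = 1.033×10⁻¹¹·(4.61573e-08)^3.0002 = 1.033×10⁻¹¹·9.80063e-23 ≈ 1.012e-33.

1.0e-33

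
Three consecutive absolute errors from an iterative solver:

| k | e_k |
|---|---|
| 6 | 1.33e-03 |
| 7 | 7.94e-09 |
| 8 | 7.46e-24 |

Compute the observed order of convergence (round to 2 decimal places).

2.88

p ≈ ln(e_8/e_7) / ln(e_7/e_6)
  = ln(7.46e-24/7.94e-09) / ln(7.94e-09/1.33e-03)
  = ln(9.39547e-16) / ln(5.96992e-06)
  = -34.60113 / -12.02878 ≈ 2.87653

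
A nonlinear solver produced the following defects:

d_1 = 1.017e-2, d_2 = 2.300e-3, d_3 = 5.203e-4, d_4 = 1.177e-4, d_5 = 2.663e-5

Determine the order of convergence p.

Consecutive ratios: d_5/d_4 = 2.663e-5/1.177e-4 = 0.226253, d_4/d_3 = 1.177e-4/5.203e-4 = 0.226216.
p ≈ ln(0.226253)/ln(0.226216) = -1.4861/-1.4863 ≈ 1.00.
So the convergence is linear (order 1).

1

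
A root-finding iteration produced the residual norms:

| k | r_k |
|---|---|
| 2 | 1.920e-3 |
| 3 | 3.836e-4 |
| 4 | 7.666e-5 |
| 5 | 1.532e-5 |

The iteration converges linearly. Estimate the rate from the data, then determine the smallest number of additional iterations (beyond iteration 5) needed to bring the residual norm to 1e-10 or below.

8

Rate ρ ≈ r_5/r_4 = 1.532e-5/7.666e-5 = 0.1998.
After j more steps, r_{5+j} ≈ 1.532e-5·ρ^j; need ρ^j ≤ 1e-10/1.532e-5 = 6.52742e-06.
j ≥ ln(6.52742e-06)/ln(0.1998) = -11.9395/-1.61044 = 7.414.
So 8 more iterations are needed.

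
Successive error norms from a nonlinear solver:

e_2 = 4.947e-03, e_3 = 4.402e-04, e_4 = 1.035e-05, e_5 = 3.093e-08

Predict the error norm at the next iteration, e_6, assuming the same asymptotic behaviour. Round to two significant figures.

First estimate the order: p ≈ ln(e_5/e_4) / ln(e_4/e_3) = ln(3.093e-08/1.035e-05)/ln(1.035e-05/4.402e-04) = ln(0.00298841)/ln(0.023512) ≈ 1.5500.
Then e_6 ≈ e_5·(e_5/e_4)^p = 3.093e-08·(0.00298841)^1.5500 = 3.093e-08·0.000122161 ≈ 3.778e-12.

3.8e-12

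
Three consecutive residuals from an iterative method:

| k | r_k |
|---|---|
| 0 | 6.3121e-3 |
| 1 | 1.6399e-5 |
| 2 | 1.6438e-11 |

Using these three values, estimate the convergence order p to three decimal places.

p ≈ ln(r_2/r_1) / ln(r_1/r_0)
  = ln(1.6438e-11/1.6399e-5) / ln(1.6399e-5/6.3121e-3)
  = ln(1.00238e-06) / ln(0.00259803)
  = -13.813133 / -5.953002 ≈ 2.320364

2.320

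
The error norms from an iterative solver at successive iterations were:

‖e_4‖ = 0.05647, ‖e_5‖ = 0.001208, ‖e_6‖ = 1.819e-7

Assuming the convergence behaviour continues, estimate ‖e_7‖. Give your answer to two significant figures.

3.2e-16

First estimate the order: p ≈ ln(‖e_6‖/‖e_5‖) / ln(‖e_5‖/‖e_4‖) = ln(1.819e-7/0.001208)/ln(0.001208/0.05647) = ln(0.000150579)/ln(0.0213919) ≈ 2.2891.
Then ‖e_7‖ ≈ ‖e_6‖·(‖e_6‖/‖e_5‖)^p = 1.819e-7·(0.000150579)^2.2891 = 1.819e-7·1.78041e-09 ≈ 3.239e-16.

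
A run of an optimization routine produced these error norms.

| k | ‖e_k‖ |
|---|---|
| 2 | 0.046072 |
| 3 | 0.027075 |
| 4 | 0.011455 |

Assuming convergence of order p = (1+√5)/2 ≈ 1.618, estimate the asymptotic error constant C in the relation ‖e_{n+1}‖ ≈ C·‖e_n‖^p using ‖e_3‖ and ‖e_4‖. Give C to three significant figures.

C ≈ ‖e_4‖ / ‖e_3‖^1.618
  = 0.011455 / (0.027075)^1.618
  = 0.011455 / 0.00291002 ≈ 3.9364

3.94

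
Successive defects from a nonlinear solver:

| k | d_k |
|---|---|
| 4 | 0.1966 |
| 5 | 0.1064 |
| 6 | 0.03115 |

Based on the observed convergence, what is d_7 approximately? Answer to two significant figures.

2.7e-3

First estimate the order: p ≈ ln(d_6/d_5) / ln(d_5/d_4) = ln(0.03115/0.1064)/ln(0.1064/0.1966) = ln(0.292763)/ln(0.5412) ≈ 2.0007.
Then d_7 ≈ d_6·(d_6/d_5)^p = 0.03115·(0.292763)^2.0007 = 0.03115·0.0856365 ≈ 0.002668.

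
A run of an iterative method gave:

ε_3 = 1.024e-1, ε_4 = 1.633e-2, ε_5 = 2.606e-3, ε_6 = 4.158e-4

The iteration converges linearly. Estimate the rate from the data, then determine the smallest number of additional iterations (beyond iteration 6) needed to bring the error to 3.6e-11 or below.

9

Rate ρ ≈ ε_6/ε_5 = 4.158e-4/2.606e-3 = 0.1596.
After j more steps, ε_{6+j} ≈ 4.158e-4·ρ^j; need ρ^j ≤ 3.6e-11/4.158e-4 = 8.65801e-08.
j ≥ ln(8.65801e-08)/ln(0.1596) = -16.2622/-1.83508 = 8.862.
So 9 more iterations are needed.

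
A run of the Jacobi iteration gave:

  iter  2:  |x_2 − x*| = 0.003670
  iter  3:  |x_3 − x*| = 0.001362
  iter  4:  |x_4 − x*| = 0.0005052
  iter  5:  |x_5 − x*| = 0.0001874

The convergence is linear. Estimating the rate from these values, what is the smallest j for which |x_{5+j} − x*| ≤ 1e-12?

Rate ρ ≈ |x_5 − x*|/|x_4 − x*| = 0.0001874/0.0005052 = 0.3709.
After j more steps, |x_{5+j} − x*| ≈ 0.0001874·ρ^j; need ρ^j ≤ 1e-12/0.0001874 = 5.33618e-09.
j ≥ ln(5.33618e-09)/ln(0.3709) = -19.0488/-0.99182 = 19.206.
So 20 more iterations are needed.

20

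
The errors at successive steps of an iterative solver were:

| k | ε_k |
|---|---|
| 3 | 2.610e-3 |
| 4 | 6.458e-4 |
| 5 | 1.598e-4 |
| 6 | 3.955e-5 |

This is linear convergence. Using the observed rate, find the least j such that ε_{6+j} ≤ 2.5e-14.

Rate ρ ≈ ε_6/ε_5 = 3.955e-5/1.598e-4 = 0.2475.
After j more steps, ε_{6+j} ≈ 3.955e-5·ρ^j; need ρ^j ≤ 2.5e-14/3.955e-5 = 6.32111e-10.
j ≥ ln(6.32111e-10)/ln(0.2475) = -21.1820/-1.39634 = 15.170.
So 16 more iterations are needed.

16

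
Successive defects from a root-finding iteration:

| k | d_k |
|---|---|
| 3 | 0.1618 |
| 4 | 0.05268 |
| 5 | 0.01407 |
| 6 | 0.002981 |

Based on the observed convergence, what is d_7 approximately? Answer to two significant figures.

4.8e-4

First estimate the order: p ≈ ln(d_6/d_5) / ln(d_5/d_4) = ln(0.002981/0.01407)/ln(0.01407/0.05268) = ln(0.211869)/ln(0.267084) ≈ 1.1754.
Then d_7 ≈ d_6·(d_6/d_5)^p = 0.002981·(0.211869)^1.1754 = 0.002981·0.161384 ≈ 0.0004811.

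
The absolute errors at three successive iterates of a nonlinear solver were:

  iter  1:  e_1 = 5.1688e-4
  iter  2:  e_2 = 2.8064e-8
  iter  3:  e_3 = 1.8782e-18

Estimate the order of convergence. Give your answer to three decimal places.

2.385

p ≈ ln(e_3/e_2) / ln(e_2/e_1)
  = ln(1.8782e-18/2.8064e-8) / ln(2.8064e-8/5.1688e-4)
  = ln(6.69256e-11) / ln(5.4295e-05)
  = -23.427440 / -9.821078 ≈ 2.385424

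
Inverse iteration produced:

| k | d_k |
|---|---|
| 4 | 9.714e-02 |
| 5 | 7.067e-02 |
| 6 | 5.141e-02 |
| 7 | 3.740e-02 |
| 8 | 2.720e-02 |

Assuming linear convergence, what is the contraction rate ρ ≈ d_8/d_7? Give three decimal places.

0.727

ρ ≈ d_8/d_7 = 2.720e-02/3.740e-02 = 0.72727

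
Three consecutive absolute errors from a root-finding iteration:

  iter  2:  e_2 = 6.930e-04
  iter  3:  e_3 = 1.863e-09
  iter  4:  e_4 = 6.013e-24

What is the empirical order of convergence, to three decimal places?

p ≈ ln(e_4/e_3) / ln(e_3/e_2)
  = ln(6.013e-24/1.863e-09) / ln(1.863e-09/6.930e-04)
  = ln(3.22759e-15) / ln(2.68831e-06)
  = -33.367041 / -12.826598 ≈ 2.601394

2.601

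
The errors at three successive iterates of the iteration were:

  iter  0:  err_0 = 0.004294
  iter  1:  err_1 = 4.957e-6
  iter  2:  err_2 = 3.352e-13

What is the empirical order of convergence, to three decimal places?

p ≈ ln(err_2/err_1) / ln(err_1/err_0)
  = ln(3.352e-13/4.957e-6) / ln(4.957e-6/0.004294)
  = ln(6.76215e-08) / ln(0.0011544)
  = -16.509340 / -6.764175 ≈ 2.440703

2.441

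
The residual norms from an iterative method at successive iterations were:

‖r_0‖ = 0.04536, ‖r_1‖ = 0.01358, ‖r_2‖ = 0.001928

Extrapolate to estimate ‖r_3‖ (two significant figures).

8.2e-5

First estimate the order: p ≈ ln(‖r_2‖/‖r_1‖) / ln(‖r_1‖/‖r_0‖) = ln(0.001928/0.01358)/ln(0.01358/0.04536) = ln(0.141973)/ln(0.299383) ≈ 1.6186.
Then ‖r_3‖ ≈ ‖r_2‖·(‖r_2‖/‖r_1‖)^p = 0.001928·(0.141973)^1.6186 = 0.001928·0.0424385 ≈ 8.182e-05.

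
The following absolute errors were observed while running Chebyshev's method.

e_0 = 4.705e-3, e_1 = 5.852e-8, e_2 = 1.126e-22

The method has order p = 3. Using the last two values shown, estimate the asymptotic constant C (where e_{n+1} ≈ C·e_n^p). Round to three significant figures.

C ≈ e_2 / e_1^3
  = 1.126e-22 / (5.852e-8)^3
  = 1.126e-22 / 2.00407e-22 ≈ 0.56186

0.562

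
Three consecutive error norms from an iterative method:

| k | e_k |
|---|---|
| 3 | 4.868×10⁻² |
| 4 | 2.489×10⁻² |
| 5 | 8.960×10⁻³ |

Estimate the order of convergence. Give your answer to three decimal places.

p ≈ ln(e_5/e_4) / ln(e_4/e_3)
  = ln(8.960×10⁻³/2.489×10⁻²) / ln(2.489×10⁻²/4.868×10⁻²)
  = ln(0.359984) / ln(0.511298)
  = -1.021696 / -0.670803 ≈ 1.523094

1.523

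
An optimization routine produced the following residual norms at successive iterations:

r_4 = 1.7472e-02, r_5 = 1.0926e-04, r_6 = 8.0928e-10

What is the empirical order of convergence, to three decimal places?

p ≈ ln(r_6/r_5) / ln(r_5/r_4)
  = ln(8.0928e-10/1.0926e-04) / ln(1.0926e-04/1.7472e-02)
  = ln(7.40692e-06) / ln(0.00625343)
  = -11.813096 / -5.074625 ≈ 2.327876

2.328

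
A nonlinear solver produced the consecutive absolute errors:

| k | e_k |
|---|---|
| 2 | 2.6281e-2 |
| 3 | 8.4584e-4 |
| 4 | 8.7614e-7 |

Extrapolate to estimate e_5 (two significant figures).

9.4e-13

First estimate the order: p ≈ ln(e_4/e_3) / ln(e_3/e_2) = ln(8.7614e-7/8.4584e-4)/ln(8.4584e-4/2.6281e-2) = ln(0.00103582)/ln(0.0321845) ≈ 2.0000.
Then e_5 ≈ e_4·(e_4/e_3)^p = 8.7614e-7·(0.00103582)^2.0000 = 8.7614e-7·1.07292e-06 ≈ 9.4e-13.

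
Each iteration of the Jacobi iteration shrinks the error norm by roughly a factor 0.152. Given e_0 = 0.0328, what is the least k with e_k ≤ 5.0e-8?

After k steps, e_k ≈ 0.0328·0.152^k.
Need 0.152^k ≤ 5.0e-8/0.0328 = 1.52439e-06.
k ≥ ln(1.52439e-06)/ln(0.152) = -13.3939/-1.88387 = 7.110.
Smallest integer k = 8.

8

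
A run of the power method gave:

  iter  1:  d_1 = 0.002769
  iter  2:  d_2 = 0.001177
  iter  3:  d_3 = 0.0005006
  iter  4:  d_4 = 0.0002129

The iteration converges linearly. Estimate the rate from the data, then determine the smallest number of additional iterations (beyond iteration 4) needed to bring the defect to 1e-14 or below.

Rate ρ ≈ d_4/d_3 = 0.0002129/0.0005006 = 0.4253.
After j more steps, d_{4+j} ≈ 0.0002129·ρ^j; need ρ^j ≤ 1e-14/0.0002129 = 4.69704e-11.
j ≥ ln(4.69704e-11)/ln(0.4253) = -23.7815/-0.85496 = 27.816.
So 28 more iterations are needed.

28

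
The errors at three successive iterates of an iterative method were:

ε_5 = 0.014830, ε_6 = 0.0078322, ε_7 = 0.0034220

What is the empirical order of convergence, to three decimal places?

1.297

p ≈ ln(ε_7/ε_6) / ln(ε_6/ε_5)
  = ln(0.0034220/0.0078322) / ln(0.0078322/0.014830)
  = ln(0.436914) / ln(0.528132)
  = -0.828019 / -0.638409 ≈ 1.297004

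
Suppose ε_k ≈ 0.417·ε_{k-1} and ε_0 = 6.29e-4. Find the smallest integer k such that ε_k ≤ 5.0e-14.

After k steps, ε_k ≈ 6.29e-4·0.417^k.
Need 0.417^k ≤ 5.0e-14/6.29e-4 = 7.94913e-11.
k ≥ ln(7.94913e-11)/ln(0.417) = -23.2554/-0.87467 = 26.588.
Smallest integer k = 27.

27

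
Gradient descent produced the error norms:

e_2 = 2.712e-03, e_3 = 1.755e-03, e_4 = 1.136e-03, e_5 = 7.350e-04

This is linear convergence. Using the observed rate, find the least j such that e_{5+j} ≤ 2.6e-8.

Rate ρ ≈ e_5/e_4 = 7.350e-04/1.136e-03 = 0.6470.
After j more steps, e_{5+j} ≈ 7.350e-04·ρ^j; need ρ^j ≤ 2.6e-8/7.350e-04 = 3.53741e-05.
j ≥ ln(3.53741e-05)/ln(0.6470) = -10.2495/-0.43541 = 23.540.
So 24 more iterations are needed.

24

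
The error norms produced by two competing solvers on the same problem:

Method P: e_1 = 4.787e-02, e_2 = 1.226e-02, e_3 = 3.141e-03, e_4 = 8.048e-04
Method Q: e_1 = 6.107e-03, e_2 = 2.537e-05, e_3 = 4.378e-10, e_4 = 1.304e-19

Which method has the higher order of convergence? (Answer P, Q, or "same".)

Q

Method P: p ≈ ln(8.048e-04/3.141e-03)/ln(3.141e-03/1.226e-02) ≈ 1.00.
Method Q: p ≈ ln(1.304e-19/4.378e-10)/ln(4.378e-10/2.537e-05) ≈ 2.00.
Method Q has the higher order (≈2.0 vs ≈1.0).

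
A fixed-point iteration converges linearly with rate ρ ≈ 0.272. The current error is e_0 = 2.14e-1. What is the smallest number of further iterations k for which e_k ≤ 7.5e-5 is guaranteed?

After k steps, e_k ≈ 2.14e-1·0.272^k.
Need 0.272^k ≤ 7.5e-5/2.14e-1 = 0.000350467.
k ≥ ln(0.000350467)/ln(0.272) = -7.9562/-1.30195 = 6.111.
Smallest integer k = 7.

7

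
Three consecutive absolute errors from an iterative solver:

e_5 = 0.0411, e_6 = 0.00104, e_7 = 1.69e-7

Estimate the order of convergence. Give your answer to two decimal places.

2.37

p ≈ ln(e_7/e_6) / ln(e_6/e_5)
  = ln(1.69e-7/0.00104) / ln(0.00104/0.0411)
  = ln(0.0001625) / ln(0.0253041)
  = -8.72483 / -3.67679 ≈ 2.37295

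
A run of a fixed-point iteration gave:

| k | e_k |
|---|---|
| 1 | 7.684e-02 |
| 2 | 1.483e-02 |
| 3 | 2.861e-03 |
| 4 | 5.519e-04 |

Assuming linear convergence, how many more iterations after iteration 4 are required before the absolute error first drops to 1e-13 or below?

Rate ρ ≈ e_4/e_3 = 5.519e-04/2.861e-03 = 0.1929.
After j more steps, e_{4+j} ≈ 5.519e-04·ρ^j; need ρ^j ≤ 1e-13/5.519e-04 = 1.81192e-10.
j ≥ ln(1.81192e-10)/ln(0.1929) = -22.4315/-1.64558 = 13.631.
So 14 more iterations are needed.

14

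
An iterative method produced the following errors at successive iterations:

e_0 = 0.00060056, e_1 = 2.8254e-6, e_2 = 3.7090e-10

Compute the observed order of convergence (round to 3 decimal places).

p ≈ ln(e_2/e_1) / ln(e_1/e_0)
  = ln(3.7090e-10/2.8254e-6) / ln(2.8254e-6/0.00060056)
  = ln(0.000131273) / ln(0.00470461)
  = -8.938231 / -5.359212 ≈ 1.667826

1.668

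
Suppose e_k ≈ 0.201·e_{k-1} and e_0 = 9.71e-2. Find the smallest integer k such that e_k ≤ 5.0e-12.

After k steps, e_k ≈ 9.71e-2·0.201^k.
Need 0.201^k ≤ 5.0e-12/9.71e-2 = 5.14933e-11.
k ≥ ln(5.14933e-11)/ln(0.201) = -23.6896/-1.60445 = 14.765.
Smallest integer k = 15.

15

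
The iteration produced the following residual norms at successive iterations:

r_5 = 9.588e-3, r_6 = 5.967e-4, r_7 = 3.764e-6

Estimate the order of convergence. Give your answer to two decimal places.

1.82

p ≈ ln(r_7/r_6) / ln(r_6/r_5)
  = ln(3.764e-6/5.967e-4) / ln(5.967e-4/9.588e-3)
  = ln(0.00630803) / ln(0.062234)
  = -5.06593 / -2.77685 ≈ 1.82434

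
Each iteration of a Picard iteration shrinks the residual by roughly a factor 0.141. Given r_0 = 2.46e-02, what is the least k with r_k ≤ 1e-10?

After k steps, r_k ≈ 2.46e-02·0.141^k.
Need 0.141^k ≤ 1e-10/2.46e-02 = 4.06504e-09.
k ≥ ln(4.06504e-09)/ln(0.141) = -19.3208/-1.95900 = 9.863.
Smallest integer k = 10.

10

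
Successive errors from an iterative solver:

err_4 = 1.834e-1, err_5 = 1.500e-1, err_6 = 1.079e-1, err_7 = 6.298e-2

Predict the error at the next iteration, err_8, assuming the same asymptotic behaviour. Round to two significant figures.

First estimate the order: p ≈ ln(err_7/err_6) / ln(err_6/err_5) = ln(6.298e-2/1.079e-1)/ln(1.079e-1/1.500e-1) = ln(0.583689)/ln(0.719333) ≈ 1.6343.
Then err_8 ≈ err_7·(err_7/err_6)^p = 6.298e-2·(0.583689)^1.6343 = 6.298e-2·0.41483 ≈ 0.02613.

2.6e-2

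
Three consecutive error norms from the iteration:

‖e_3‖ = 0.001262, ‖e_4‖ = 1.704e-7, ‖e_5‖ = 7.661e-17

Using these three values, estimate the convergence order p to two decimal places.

2.42

p ≈ ln(‖e_5‖/‖e_4‖) / ln(‖e_4‖/‖e_3‖)
  = ln(7.661e-17/1.704e-7) / ln(1.704e-7/0.001262)
  = ln(4.49589e-10) / ln(0.000135024)
  = -21.52269 / -8.91006 ≈ 2.41555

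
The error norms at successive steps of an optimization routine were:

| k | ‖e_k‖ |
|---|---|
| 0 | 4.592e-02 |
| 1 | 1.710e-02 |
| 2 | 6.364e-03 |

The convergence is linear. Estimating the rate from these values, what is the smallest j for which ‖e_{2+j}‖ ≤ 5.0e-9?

15

Rate ρ ≈ ‖e_2‖/‖e_1‖ = 6.364e-03/1.710e-02 = 0.3722.
After j more steps, ‖e_{2+j}‖ ≈ 6.364e-03·ρ^j; need ρ^j ≤ 5.0e-9/6.364e-03 = 7.85669e-07.
j ≥ ln(7.85669e-07)/ln(0.3722) = -14.0567/-0.98832 = 14.223.
So 15 more iterations are needed.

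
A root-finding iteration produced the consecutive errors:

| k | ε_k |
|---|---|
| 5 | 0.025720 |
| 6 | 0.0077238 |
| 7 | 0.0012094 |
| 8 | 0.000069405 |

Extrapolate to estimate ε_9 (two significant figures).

First estimate the order: p ≈ ln(ε_8/ε_7) / ln(ε_7/ε_6) = ln(0.000069405/0.0012094)/ln(0.0012094/0.0077238) = ln(0.057388)/ln(0.156581) ≈ 1.5413.
Then ε_9 ≈ ε_8·(ε_8/ε_7)^p = 0.000069405·(0.057388)^1.5413 = 0.000069405·0.0122172 ≈ 8.479e-07.

8.5e-7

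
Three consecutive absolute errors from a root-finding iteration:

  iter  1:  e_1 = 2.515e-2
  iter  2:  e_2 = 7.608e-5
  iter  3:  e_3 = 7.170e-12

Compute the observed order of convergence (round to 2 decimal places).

2.79

p ≈ ln(e_3/e_2) / ln(e_2/e_1)
  = ln(7.170e-12/7.608e-5) / ln(7.608e-5/2.515e-2)
  = ln(9.42429e-08) / ln(0.00302505)
  = -16.17739 / -5.80083 ≈ 2.78881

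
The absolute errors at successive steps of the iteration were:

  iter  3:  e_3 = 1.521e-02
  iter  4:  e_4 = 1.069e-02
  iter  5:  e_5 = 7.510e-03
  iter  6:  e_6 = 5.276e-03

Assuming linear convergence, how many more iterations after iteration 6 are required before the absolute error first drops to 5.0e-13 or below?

Rate ρ ≈ e_6/e_5 = 5.276e-03/7.510e-03 = 0.7025.
After j more steps, e_{6+j} ≈ 5.276e-03·ρ^j; need ρ^j ≤ 5.0e-13/5.276e-03 = 9.47688e-11.
j ≥ ln(9.47688e-11)/ln(0.7025) = -23.0796/-0.35311 = 65.361.
So 66 more iterations are needed.

66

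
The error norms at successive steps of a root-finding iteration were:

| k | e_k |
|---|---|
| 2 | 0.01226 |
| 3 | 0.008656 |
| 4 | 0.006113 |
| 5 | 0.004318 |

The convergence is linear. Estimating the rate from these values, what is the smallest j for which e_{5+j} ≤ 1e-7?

31

Rate ρ ≈ e_5/e_4 = 0.004318/0.006113 = 0.7064.
After j more steps, e_{5+j} ≈ 0.004318·ρ^j; need ρ^j ≤ 1e-7/0.004318 = 2.31589e-05.
j ≥ ln(2.31589e-05)/ln(0.7064) = -10.6731/-0.34757 = 30.708.
So 31 more iterations are needed.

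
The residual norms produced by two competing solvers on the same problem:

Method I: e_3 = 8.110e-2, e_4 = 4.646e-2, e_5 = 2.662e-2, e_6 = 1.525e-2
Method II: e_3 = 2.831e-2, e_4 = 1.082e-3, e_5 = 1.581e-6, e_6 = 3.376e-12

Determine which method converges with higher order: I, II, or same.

Method I: p ≈ ln(1.525e-2/2.662e-2)/ln(2.662e-2/4.646e-2) ≈ 1.00.
Method II: p ≈ ln(3.376e-12/1.581e-6)/ln(1.581e-6/1.082e-3) ≈ 2.00.
Method II has the higher order (≈2.0 vs ≈1.0).

II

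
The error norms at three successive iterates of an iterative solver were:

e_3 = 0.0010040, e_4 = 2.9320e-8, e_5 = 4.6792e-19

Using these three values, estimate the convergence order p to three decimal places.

2.381

p ≈ ln(e_5/e_4) / ln(e_4/e_3)
  = ln(4.6792e-19/2.9320e-8) / ln(2.9320e-8/0.0010040)
  = ln(1.59591e-11) / ln(2.92032e-05)
  = -24.860992 / -10.441232 ≈ 2.381040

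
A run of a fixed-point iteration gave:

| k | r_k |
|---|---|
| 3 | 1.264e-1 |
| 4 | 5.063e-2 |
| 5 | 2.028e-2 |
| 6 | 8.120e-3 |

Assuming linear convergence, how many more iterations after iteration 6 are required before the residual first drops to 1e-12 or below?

25

Rate ρ ≈ r_6/r_5 = 8.120e-3/2.028e-2 = 0.4004.
After j more steps, r_{6+j} ≈ 8.120e-3·ρ^j; need ρ^j ≤ 1e-12/8.120e-3 = 1.23153e-10.
j ≥ ln(1.23153e-10)/ln(0.4004) = -22.8176/-0.91529 = 24.929.
So 25 more iterations are needed.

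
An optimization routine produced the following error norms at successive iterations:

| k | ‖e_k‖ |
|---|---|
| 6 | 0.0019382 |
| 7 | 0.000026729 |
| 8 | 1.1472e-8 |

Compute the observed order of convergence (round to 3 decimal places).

1.810

p ≈ ln(‖e_8‖/‖e_7‖) / ln(‖e_7‖/‖e_6‖)
  = ln(1.1472e-8/0.000026729) / ln(0.000026729/0.0019382)
  = ln(0.000429197) / ln(0.0137906)
  = -7.753595 / -4.283768 ≈ 1.809994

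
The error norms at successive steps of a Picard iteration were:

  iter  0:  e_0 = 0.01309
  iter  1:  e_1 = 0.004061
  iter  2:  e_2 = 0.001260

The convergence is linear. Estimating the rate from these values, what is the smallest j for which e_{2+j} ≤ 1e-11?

Rate ρ ≈ e_2/e_1 = 0.001260/0.004061 = 0.3103.
After j more steps, e_{2+j} ≈ 0.001260·ρ^j; need ρ^j ≤ 1e-11/0.001260 = 7.93651e-09.
j ≥ ln(7.93651e-09)/ln(0.3103) = -18.6518/-1.17022 = 15.939.
So 16 more iterations are needed.

16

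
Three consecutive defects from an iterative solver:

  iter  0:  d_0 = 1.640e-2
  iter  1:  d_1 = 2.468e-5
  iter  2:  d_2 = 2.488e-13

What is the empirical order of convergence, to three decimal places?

p ≈ ln(d_2/d_1) / ln(d_1/d_0)
  = ln(2.488e-13/2.468e-5) / ln(2.468e-5/1.640e-2)
  = ln(1.0081e-08) / ln(0.00150488)
  = -18.412613 / -6.499042 ≈ 2.833127

2.833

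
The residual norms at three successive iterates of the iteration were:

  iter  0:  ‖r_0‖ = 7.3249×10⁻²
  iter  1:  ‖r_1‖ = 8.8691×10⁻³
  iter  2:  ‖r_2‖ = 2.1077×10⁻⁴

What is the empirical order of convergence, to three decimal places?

p ≈ ln(‖r_2‖/‖r_1‖) / ln(‖r_1‖/‖r_0‖)
  = ln(2.1077×10⁻⁴/8.8691×10⁻³) / ln(8.8691×10⁻³/7.3249×10⁻²)
  = ln(0.0237645) / ln(0.121082)
  = -3.739562 / -2.111287 ≈ 1.771224

1.771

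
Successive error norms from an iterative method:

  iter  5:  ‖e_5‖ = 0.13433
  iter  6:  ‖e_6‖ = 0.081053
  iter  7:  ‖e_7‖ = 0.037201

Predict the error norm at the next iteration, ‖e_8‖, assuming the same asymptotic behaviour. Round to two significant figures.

1.1e-2

First estimate the order: p ≈ ln(‖e_7‖/‖e_6‖) / ln(‖e_6‖/‖e_5‖) = ln(0.037201/0.081053)/ln(0.081053/0.13433) = ln(0.458971)/ln(0.603387) ≈ 1.5415.
Then ‖e_8‖ ≈ ‖e_7‖·(‖e_7‖/‖e_6‖)^p = 0.037201·(0.458971)^1.5415 = 0.037201·0.301052 ≈ 0.0112.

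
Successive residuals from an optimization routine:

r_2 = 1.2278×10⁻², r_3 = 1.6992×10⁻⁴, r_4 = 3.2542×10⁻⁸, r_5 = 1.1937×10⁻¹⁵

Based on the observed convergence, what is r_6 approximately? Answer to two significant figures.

1.6e-30

First estimate the order: p ≈ ln(r_5/r_4) / ln(r_4/r_3) = ln(1.1937×10⁻¹⁵/3.2542×10⁻⁸)/ln(3.2542×10⁻⁸/1.6992×10⁻⁴) = ln(3.66818e-08)/ln(0.000191514) ≈ 2.0000.
Then r_6 ≈ r_5·(r_5/r_4)^p = 1.1937×10⁻¹⁵·(3.66818e-08)^2.0000 = 1.1937×10⁻¹⁵·1.34555e-15 ≈ 1.606e-30.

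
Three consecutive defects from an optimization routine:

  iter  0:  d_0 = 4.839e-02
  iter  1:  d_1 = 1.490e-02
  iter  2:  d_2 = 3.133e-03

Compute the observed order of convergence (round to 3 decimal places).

1.324

p ≈ ln(d_2/d_1) / ln(d_1/d_0)
  = ln(3.133e-03/1.490e-02) / ln(1.490e-02/4.839e-02)
  = ln(0.210268) / ln(0.307915)
  = -1.559372 / -1.177932 ≈ 1.323822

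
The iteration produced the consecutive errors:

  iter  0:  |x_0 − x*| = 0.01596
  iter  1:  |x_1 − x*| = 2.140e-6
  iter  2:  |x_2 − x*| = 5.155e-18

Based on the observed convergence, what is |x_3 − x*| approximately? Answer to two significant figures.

7.2e-53

First estimate the order: p ≈ ln(|x_2 − x*|/|x_1 − x*|) / ln(|x_1 − x*|/|x_0 − x*|) = ln(5.155e-18/2.140e-6)/ln(2.140e-6/0.01596) = ln(2.40888e-12)/ln(0.000134085) ≈ 3.0001.
Then |x_3 − x*| ≈ |x_2 − x*|·(|x_2 − x*|/|x_1 − x*|)^p = 5.155e-18·(2.40888e-12)^3.0001 = 5.155e-18·1.39407e-35 ≈ 7.186e-53.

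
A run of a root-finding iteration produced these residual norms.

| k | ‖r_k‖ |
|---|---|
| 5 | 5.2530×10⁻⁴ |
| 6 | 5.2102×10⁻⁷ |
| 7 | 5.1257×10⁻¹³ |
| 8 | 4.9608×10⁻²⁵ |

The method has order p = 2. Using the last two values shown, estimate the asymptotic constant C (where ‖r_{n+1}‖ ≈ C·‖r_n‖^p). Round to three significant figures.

1.89

C ≈ ‖r_8‖ / ‖r_7‖^2
  = 4.9608×10⁻²⁵ / (5.1257×10⁻¹³)^2
  = 4.9608×10⁻²⁵ / 2.62728e-25 ≈ 1.8882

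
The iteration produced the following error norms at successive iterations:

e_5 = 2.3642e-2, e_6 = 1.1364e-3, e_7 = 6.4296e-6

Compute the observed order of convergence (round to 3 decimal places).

p ≈ ln(e_7/e_6) / ln(e_6/e_5)
  = ln(6.4296e-6/1.1364e-3) / ln(1.1364e-3/2.3642e-2)
  = ln(0.00565787) / ln(0.048067)
  = -5.174708 / -3.035159 ≈ 1.704922

1.705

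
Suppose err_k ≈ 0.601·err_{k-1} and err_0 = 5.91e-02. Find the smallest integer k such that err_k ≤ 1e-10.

After k steps, err_k ≈ 5.91e-02·0.601^k.
Need 0.601^k ≤ 1e-10/5.91e-02 = 1.69205e-09.
k ≥ ln(1.69205e-09)/ln(0.601) = -20.1973/-0.50916 = 39.668.
Smallest integer k = 40.

40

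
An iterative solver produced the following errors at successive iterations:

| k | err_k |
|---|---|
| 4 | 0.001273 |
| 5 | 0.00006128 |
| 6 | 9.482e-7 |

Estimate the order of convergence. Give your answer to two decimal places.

1.37

p ≈ ln(err_6/err_5) / ln(err_5/err_4)
  = ln(9.482e-7/0.00006128) / ln(0.00006128/0.001273)
  = ln(0.0154732) / ln(0.0481383)
  = -4.16865 / -3.03368 ≈ 1.37412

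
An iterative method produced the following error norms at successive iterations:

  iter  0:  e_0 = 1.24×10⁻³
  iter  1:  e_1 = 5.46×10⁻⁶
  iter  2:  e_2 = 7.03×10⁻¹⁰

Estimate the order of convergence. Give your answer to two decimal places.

1.65

p ≈ ln(e_2/e_1) / ln(e_1/e_0)
  = ln(7.03×10⁻¹⁰/5.46×10⁻⁶) / ln(5.46×10⁻⁶/1.24×10⁻³)
  = ln(0.000128755) / ln(0.00440323)
  = -8.95760 / -5.42542 ≈ 1.65104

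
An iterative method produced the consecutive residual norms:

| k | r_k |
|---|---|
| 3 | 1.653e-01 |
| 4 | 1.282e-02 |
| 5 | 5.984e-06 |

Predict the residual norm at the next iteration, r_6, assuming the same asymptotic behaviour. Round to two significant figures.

6.1e-16

First estimate the order: p ≈ ln(r_5/r_4) / ln(r_4/r_3) = ln(5.984e-06/1.282e-02)/ln(1.282e-02/1.653e-01) = ln(0.000466771)/ln(0.077556) ≈ 2.9998.
Then r_6 ≈ r_5·(r_5/r_4)^p = 5.984e-06·(0.000466771)^2.9998 = 5.984e-06·1.01854e-10 ≈ 6.095e-16.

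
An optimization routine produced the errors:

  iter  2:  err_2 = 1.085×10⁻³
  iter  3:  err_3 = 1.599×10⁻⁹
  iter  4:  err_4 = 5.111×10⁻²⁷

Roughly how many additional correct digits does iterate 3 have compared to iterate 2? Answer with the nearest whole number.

6

Digits gained ≈ log₁₀(err_2/err_3) = log₁₀(1.085×10⁻³/1.599×10⁻⁹) = log₁₀(678549) ≈ 5.832.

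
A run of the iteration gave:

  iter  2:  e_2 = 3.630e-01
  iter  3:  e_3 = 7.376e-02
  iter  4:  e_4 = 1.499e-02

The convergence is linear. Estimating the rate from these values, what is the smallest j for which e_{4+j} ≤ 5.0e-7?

Rate ρ ≈ e_4/e_3 = 1.499e-02/7.376e-02 = 0.2032.
After j more steps, e_{4+j} ≈ 1.499e-02·ρ^j; need ρ^j ≤ 5.0e-7/1.499e-02 = 3.33556e-05.
j ≥ ln(3.33556e-05)/ln(0.2032) = -10.3083/-1.59356 = 6.469.
So 7 more iterations are needed.

7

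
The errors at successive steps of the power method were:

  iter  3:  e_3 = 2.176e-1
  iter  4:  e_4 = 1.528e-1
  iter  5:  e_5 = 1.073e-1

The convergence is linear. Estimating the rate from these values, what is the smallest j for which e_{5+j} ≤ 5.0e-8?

42

Rate ρ ≈ e_5/e_4 = 1.073e-1/1.528e-1 = 0.7022.
After j more steps, e_{5+j} ≈ 1.073e-1·ρ^j; need ρ^j ≤ 5.0e-8/1.073e-1 = 4.65983e-07.
j ≥ ln(4.65983e-07)/ln(0.7022) = -14.5791/-0.35354 = 41.237.
So 42 more iterations are needed.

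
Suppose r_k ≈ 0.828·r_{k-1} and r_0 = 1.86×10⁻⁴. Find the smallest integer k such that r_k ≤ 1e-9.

After k steps, r_k ≈ 1.86×10⁻⁴·0.828^k.
Need 0.828^k ≤ 1e-9/1.86×10⁻⁴ = 5.37634e-06.
k ≥ ln(5.37634e-06)/ln(0.828) = -12.1335/-0.18874 = 64.287.
Smallest integer k = 65.

65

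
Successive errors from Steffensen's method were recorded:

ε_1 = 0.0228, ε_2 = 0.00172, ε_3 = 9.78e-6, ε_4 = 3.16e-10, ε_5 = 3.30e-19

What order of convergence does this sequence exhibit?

Consecutive ratios: ε_5/ε_4 = 3.30e-19/3.16e-10 = 1.0443e-09, ε_4/ε_3 = 3.16e-10/9.78e-6 = 3.23108e-05.
p ≈ ln(1.0443e-09)/ln(3.23108e-05) = -20.6799/-10.3401 ≈ 2.00.
So the convergence is quadratic (order 2).

2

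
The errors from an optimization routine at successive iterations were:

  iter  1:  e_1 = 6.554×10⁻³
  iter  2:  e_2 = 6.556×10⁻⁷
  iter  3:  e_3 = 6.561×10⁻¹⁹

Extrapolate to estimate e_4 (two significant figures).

First estimate the order: p ≈ ln(e_3/e_2) / ln(e_2/e_1) = ln(6.561×10⁻¹⁹/6.556×10⁻⁷)/ln(6.556×10⁻⁷/6.554×10⁻³) = ln(1.00076e-12)/ln(0.000100031) ≈ 3.0000.
Then e_4 ≈ e_3·(e_3/e_2)^p = 6.561×10⁻¹⁹·(1.00076e-12)^3.0000 = 6.561×10⁻¹⁹·1.00228e-36 ≈ 6.576e-55.

6.6e-55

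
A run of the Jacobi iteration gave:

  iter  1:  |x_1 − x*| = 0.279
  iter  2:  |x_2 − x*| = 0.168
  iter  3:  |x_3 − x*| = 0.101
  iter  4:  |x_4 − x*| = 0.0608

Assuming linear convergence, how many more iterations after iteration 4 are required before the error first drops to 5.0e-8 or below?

28

Rate ρ ≈ |x_4 − x*|/|x_3 − x*| = 0.0608/0.101 = 0.6020.
After j more steps, |x_{4+j} − x*| ≈ 0.0608·ρ^j; need ρ^j ≤ 5.0e-8/0.0608 = 8.22368e-07.
j ≥ ln(8.22368e-07)/ln(0.6020) = -14.0111/-0.50750 = 27.608.
So 28 more iterations are needed.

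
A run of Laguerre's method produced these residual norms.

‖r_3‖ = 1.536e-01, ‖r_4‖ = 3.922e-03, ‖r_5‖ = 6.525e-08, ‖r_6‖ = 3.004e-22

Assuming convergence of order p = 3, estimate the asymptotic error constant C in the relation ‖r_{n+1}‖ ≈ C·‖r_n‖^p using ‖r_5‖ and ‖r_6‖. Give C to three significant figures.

C ≈ ‖r_6‖ / ‖r_5‖^3
  = 3.004e-22 / (6.525e-08)^3
  = 3.004e-22 / 2.77806e-22 ≈ 1.0813

1.08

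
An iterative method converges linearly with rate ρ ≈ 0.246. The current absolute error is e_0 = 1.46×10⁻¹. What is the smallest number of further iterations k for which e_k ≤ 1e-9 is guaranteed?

14

After k steps, e_k ≈ 1.46×10⁻¹·0.246^k.
Need 0.246^k ≤ 1e-9/1.46×10⁻¹ = 6.84932e-09.
k ≥ ln(6.84932e-09)/ln(0.246) = -18.7991/-1.40242 = 13.405.
Smallest integer k = 14.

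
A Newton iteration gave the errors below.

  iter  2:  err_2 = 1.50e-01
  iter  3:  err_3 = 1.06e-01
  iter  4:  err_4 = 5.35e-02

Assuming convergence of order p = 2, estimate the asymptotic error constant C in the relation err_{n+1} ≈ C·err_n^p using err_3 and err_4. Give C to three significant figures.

4.76

C ≈ err_4 / err_3^2
  = 5.35e-02 / (1.06e-01)^2
  = 5.35e-02 / 0.011236 ≈ 4.7615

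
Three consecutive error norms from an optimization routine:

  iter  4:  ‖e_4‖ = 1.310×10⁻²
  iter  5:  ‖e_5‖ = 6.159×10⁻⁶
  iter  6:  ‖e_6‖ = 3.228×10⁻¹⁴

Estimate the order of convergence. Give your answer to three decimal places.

2.488

p ≈ ln(‖e_6‖/‖e_5‖) / ln(‖e_5‖/‖e_4‖)
  = ln(3.228×10⁻¹⁴/6.159×10⁻⁶) / ln(6.159×10⁻⁶/1.310×10⁻²)
  = ln(5.24111e-09) / ln(0.000470153)
  = -19.066733 / -7.662452 ≈ 2.488333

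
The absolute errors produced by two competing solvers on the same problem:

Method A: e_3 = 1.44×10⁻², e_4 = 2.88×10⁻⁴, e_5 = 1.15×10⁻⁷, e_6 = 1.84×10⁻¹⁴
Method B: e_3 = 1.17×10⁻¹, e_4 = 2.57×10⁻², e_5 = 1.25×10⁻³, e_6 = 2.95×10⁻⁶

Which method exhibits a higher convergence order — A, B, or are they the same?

same

Method A: p ≈ ln(1.84×10⁻¹⁴/1.15×10⁻⁷)/ln(1.15×10⁻⁷/2.88×10⁻⁴) ≈ 2.00.
Method B: p ≈ ln(2.95×10⁻⁶/1.25×10⁻³)/ln(1.25×10⁻³/2.57×10⁻²) ≈ 2.00.
Both orders ≈ 2.0 — effectively the same.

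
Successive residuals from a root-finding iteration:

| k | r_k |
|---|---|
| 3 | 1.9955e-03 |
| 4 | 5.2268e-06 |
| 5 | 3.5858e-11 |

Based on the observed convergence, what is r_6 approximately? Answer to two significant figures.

First estimate the order: p ≈ ln(r_5/r_4) / ln(r_4/r_3) = ln(3.5858e-11/5.2268e-06)/ln(5.2268e-06/1.9955e-03) = ln(6.86041e-06)/ln(0.00261929) ≈ 2.0000.
Then r_6 ≈ r_5·(r_5/r_4)^p = 3.5858e-11·(6.86041e-06)^2.0000 = 3.5858e-11·4.70652e-11 ≈ 1.688e-21.

1.7e-21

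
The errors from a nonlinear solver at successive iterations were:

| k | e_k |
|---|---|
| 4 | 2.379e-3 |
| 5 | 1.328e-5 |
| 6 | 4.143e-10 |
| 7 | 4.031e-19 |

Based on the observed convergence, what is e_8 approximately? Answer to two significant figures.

First estimate the order: p ≈ ln(e_7/e_6) / ln(e_6/e_5) = ln(4.031e-19/4.143e-10)/ln(4.143e-10/1.328e-5) = ln(9.72966e-10)/ln(3.11973e-05) ≈ 2.0000.
Then e_8 ≈ e_7·(e_7/e_6)^p = 4.031e-19·(9.72966e-10)^2.0000 = 4.031e-19·9.46663e-19 ≈ 3.816e-37.

3.8e-37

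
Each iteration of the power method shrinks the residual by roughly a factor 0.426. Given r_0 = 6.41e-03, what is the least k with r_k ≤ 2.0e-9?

After k steps, r_k ≈ 6.41e-03·0.426^k.
Need 0.426^k ≤ 2.0e-9/6.41e-03 = 3.12012e-07.
k ≥ ln(3.12012e-07)/ln(0.426) = -14.9802/-0.85332 = 17.555.
Smallest integer k = 18.

18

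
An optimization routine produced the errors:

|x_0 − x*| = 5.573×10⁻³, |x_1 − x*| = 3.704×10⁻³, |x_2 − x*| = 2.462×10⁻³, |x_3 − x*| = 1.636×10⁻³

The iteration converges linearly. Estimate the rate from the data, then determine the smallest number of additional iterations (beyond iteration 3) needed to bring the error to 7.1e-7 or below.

19

Rate ρ ≈ |x_3 − x*|/|x_2 − x*| = 1.636×10⁻³/2.462×10⁻³ = 0.6645.
After j more steps, |x_{3+j} − x*| ≈ 1.636×10⁻³·ρ^j; need ρ^j ≤ 7.1e-7/1.636×10⁻³ = 0.000433985.
j ≥ ln(0.000433985)/ln(0.6645) = -7.7425/-0.40872 = 18.943.
So 19 more iterations are needed.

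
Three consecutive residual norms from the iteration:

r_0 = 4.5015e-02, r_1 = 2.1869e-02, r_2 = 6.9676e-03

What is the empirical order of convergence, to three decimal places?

1.584

p ≈ ln(r_2/r_1) / ln(r_1/r_0)
  = ln(6.9676e-03/2.1869e-02) / ln(2.1869e-02/4.5015e-02)
  = ln(0.318606) / ln(0.485816)
  = -1.143800 / -0.721925 ≈ 1.584375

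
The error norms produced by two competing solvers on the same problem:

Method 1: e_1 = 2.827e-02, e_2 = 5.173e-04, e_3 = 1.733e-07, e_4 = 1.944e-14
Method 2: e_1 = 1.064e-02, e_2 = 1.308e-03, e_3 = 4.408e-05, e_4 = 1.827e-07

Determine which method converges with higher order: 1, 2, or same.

Method 1: p ≈ ln(1.944e-14/1.733e-07)/ln(1.733e-07/5.173e-04) ≈ 2.00.
Method 2: p ≈ ln(1.827e-07/4.408e-05)/ln(4.408e-05/1.308e-03) ≈ 1.62.
Method 1 has the higher order (≈2.0 vs ≈1.6).

1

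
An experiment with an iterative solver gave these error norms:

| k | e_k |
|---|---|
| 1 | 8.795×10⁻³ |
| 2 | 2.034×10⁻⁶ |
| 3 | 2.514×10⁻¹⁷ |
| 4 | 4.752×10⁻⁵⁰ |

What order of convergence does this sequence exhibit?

3

Consecutive ratios: e_4/e_3 = 4.752×10⁻⁵⁰/2.514×10⁻¹⁷ = 1.89021e-33, e_3/e_2 = 2.514×10⁻¹⁷/2.034×10⁻⁶ = 1.23599e-11.
p ≈ ln(1.89021e-33)/ln(1.23599e-11) = -75.3486/-25.1166 ≈ 3.00.
So the convergence is cubic (order 3).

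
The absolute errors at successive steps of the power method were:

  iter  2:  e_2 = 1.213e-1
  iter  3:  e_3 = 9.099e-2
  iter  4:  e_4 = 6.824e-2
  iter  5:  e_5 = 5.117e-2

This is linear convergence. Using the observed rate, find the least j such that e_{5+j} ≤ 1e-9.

Rate ρ ≈ e_5/e_4 = 5.117e-2/6.824e-2 = 0.7499.
After j more steps, e_{5+j} ≈ 5.117e-2·ρ^j; need ρ^j ≤ 1e-9/5.117e-2 = 1.95427e-08.
j ≥ ln(1.95427e-08)/ln(0.7499) = -17.7507/-0.28782 = 61.673.
So 62 more iterations are needed.

62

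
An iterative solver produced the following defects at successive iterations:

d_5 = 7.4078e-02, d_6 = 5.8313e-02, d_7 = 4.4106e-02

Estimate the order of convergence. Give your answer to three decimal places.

1.167

p ≈ ln(d_7/d_6) / ln(d_6/d_5)
  = ln(4.4106e-02/5.8313e-02) / ln(5.8313e-02/7.4078e-02)
  = ln(0.756367) / ln(0.787184)
  = -0.279229 / -0.239293 ≈ 1.166892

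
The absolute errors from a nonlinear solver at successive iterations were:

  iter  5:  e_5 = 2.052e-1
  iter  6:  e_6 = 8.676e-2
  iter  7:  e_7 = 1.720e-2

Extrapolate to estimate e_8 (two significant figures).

First estimate the order: p ≈ ln(e_7/e_6) / ln(e_6/e_5) = ln(1.720e-2/8.676e-2)/ln(8.676e-2/2.052e-1) = ln(0.198248)/ln(0.422807) ≈ 1.8798.
Then e_8 ≈ e_7·(e_7/e_6)^p = 1.720e-2·(0.198248)^1.8798 = 1.720e-2·0.0477412 ≈ 0.0008211.

8.2e-4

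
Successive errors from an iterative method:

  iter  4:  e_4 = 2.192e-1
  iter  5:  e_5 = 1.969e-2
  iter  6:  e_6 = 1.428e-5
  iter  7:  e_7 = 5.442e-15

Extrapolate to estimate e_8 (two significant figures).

First estimate the order: p ≈ ln(e_7/e_6) / ln(e_6/e_5) = ln(5.442e-15/1.428e-5)/ln(1.428e-5/1.969e-2) = ln(3.81092e-10)/ln(0.000725241) ≈ 3.0001.
Then e_8 ≈ e_7·(e_7/e_6)^p = 5.442e-15·(3.81092e-10)^3.0001 = 5.442e-15·5.52265e-29 ≈ 3.005e-43.

3.0e-43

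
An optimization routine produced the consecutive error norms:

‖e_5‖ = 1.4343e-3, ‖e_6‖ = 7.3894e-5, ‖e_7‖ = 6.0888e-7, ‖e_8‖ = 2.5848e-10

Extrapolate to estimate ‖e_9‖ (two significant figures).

9.0e-16

First estimate the order: p ≈ ln(‖e_8‖/‖e_7‖) / ln(‖e_7‖/‖e_6‖) = ln(2.5848e-10/6.0888e-7)/ln(6.0888e-7/7.3894e-5) = ln(0.000424517)/ln(0.00823991) ≈ 1.6180.
Then ‖e_9‖ ≈ ‖e_8‖·(‖e_8‖/‖e_7‖)^p = 2.5848e-10·(0.000424517)^1.6180 = 2.5848e-10·3.49892e-06 ≈ 9.044e-16.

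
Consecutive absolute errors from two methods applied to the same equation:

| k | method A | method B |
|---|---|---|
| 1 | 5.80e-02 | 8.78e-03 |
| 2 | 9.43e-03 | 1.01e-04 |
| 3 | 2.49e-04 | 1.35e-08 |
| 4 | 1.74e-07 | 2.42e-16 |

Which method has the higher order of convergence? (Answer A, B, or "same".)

same

Method A: p ≈ ln(1.74e-07/2.49e-04)/ln(2.49e-04/9.43e-03) ≈ 2.00.
Method B: p ≈ ln(2.42e-16/1.35e-08)/ln(1.35e-08/1.01e-04) ≈ 2.00.
Both orders ≈ 2.0 — effectively the same.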